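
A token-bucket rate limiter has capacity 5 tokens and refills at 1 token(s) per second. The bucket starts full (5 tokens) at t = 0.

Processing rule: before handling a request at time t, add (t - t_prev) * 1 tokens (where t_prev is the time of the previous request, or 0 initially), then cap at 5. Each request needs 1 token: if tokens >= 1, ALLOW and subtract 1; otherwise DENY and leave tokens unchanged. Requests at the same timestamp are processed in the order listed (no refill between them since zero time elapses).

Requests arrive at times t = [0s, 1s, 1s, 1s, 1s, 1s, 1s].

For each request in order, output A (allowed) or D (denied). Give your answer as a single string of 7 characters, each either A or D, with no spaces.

Simulating step by step:
  req#1 t=0s: ALLOW
  req#2 t=1s: ALLOW
  req#3 t=1s: ALLOW
  req#4 t=1s: ALLOW
  req#5 t=1s: ALLOW
  req#6 t=1s: ALLOW
  req#7 t=1s: DENY

Answer: AAAAAAD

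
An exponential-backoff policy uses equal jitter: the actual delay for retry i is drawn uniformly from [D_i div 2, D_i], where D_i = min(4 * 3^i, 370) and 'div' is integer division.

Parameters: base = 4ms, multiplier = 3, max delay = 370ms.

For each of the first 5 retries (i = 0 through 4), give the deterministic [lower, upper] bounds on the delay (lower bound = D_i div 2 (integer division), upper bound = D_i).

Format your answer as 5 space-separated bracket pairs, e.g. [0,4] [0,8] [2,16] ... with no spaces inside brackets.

Answer: [2,4] [6,12] [18,36] [54,108] [162,324]

Derivation:
Computing bounds per retry:
  i=0: D_i=min(4*3^0,370)=4, bounds=[2,4]
  i=1: D_i=min(4*3^1,370)=12, bounds=[6,12]
  i=2: D_i=min(4*3^2,370)=36, bounds=[18,36]
  i=3: D_i=min(4*3^3,370)=108, bounds=[54,108]
  i=4: D_i=min(4*3^4,370)=324, bounds=[162,324]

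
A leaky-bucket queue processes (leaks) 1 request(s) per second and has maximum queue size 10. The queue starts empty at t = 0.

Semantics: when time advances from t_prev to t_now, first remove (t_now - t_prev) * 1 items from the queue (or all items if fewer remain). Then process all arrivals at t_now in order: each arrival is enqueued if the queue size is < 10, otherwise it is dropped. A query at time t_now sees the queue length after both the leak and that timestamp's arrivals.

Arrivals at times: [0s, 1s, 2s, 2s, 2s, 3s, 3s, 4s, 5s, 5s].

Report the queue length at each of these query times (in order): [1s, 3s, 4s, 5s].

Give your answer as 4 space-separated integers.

Answer: 1 4 4 5

Derivation:
Queue lengths at query times:
  query t=1s: backlog = 1
  query t=3s: backlog = 4
  query t=4s: backlog = 4
  query t=5s: backlog = 5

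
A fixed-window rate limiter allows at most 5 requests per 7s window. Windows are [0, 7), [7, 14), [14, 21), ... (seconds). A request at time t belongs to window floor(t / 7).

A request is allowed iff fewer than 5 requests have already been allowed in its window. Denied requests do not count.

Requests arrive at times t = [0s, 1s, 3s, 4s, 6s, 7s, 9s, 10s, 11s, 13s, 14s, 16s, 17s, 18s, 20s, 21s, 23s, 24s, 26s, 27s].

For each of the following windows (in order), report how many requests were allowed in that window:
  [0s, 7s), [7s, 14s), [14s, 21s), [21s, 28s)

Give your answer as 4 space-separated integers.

Processing requests:
  req#1 t=0s (window 0): ALLOW
  req#2 t=1s (window 0): ALLOW
  req#3 t=3s (window 0): ALLOW
  req#4 t=4s (window 0): ALLOW
  req#5 t=6s (window 0): ALLOW
  req#6 t=7s (window 1): ALLOW
  req#7 t=9s (window 1): ALLOW
  req#8 t=10s (window 1): ALLOW
  req#9 t=11s (window 1): ALLOW
  req#10 t=13s (window 1): ALLOW
  req#11 t=14s (window 2): ALLOW
  req#12 t=16s (window 2): ALLOW
  req#13 t=17s (window 2): ALLOW
  req#14 t=18s (window 2): ALLOW
  req#15 t=20s (window 2): ALLOW
  req#16 t=21s (window 3): ALLOW
  req#17 t=23s (window 3): ALLOW
  req#18 t=24s (window 3): ALLOW
  req#19 t=26s (window 3): ALLOW
  req#20 t=27s (window 3): ALLOW

Allowed counts by window: 5 5 5 5

Answer: 5 5 5 5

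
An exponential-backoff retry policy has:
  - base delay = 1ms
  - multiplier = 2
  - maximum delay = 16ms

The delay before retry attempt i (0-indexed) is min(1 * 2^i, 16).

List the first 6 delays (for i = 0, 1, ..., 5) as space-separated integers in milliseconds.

Answer: 1 2 4 8 16 16

Derivation:
Computing each delay:
  i=0: min(1*2^0, 16) = 1
  i=1: min(1*2^1, 16) = 2
  i=2: min(1*2^2, 16) = 4
  i=3: min(1*2^3, 16) = 8
  i=4: min(1*2^4, 16) = 16
  i=5: min(1*2^5, 16) = 16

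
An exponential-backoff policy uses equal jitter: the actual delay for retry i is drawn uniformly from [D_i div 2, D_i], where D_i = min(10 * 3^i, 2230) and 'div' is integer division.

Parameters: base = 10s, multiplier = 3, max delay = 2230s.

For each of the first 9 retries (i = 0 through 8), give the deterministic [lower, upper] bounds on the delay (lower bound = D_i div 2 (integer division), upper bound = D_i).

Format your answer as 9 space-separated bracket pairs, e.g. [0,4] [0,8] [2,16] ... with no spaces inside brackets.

Answer: [5,10] [15,30] [45,90] [135,270] [405,810] [1115,2230] [1115,2230] [1115,2230] [1115,2230]

Derivation:
Computing bounds per retry:
  i=0: D_i=min(10*3^0,2230)=10, bounds=[5,10]
  i=1: D_i=min(10*3^1,2230)=30, bounds=[15,30]
  i=2: D_i=min(10*3^2,2230)=90, bounds=[45,90]
  i=3: D_i=min(10*3^3,2230)=270, bounds=[135,270]
  i=4: D_i=min(10*3^4,2230)=810, bounds=[405,810]
  i=5: D_i=min(10*3^5,2230)=2230, bounds=[1115,2230]
  i=6: D_i=min(10*3^6,2230)=2230, bounds=[1115,2230]
  i=7: D_i=min(10*3^7,2230)=2230, bounds=[1115,2230]
  i=8: D_i=min(10*3^8,2230)=2230, bounds=[1115,2230]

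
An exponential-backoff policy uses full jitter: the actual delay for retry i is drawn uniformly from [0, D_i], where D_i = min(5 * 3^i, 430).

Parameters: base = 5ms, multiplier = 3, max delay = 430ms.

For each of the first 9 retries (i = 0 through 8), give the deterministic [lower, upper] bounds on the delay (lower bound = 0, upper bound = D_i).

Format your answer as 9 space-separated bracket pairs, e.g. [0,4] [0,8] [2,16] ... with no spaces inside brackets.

Answer: [0,5] [0,15] [0,45] [0,135] [0,405] [0,430] [0,430] [0,430] [0,430]

Derivation:
Computing bounds per retry:
  i=0: D_i=min(5*3^0,430)=5, bounds=[0,5]
  i=1: D_i=min(5*3^1,430)=15, bounds=[0,15]
  i=2: D_i=min(5*3^2,430)=45, bounds=[0,45]
  i=3: D_i=min(5*3^3,430)=135, bounds=[0,135]
  i=4: D_i=min(5*3^4,430)=405, bounds=[0,405]
  i=5: D_i=min(5*3^5,430)=430, bounds=[0,430]
  i=6: D_i=min(5*3^6,430)=430, bounds=[0,430]
  i=7: D_i=min(5*3^7,430)=430, bounds=[0,430]
  i=8: D_i=min(5*3^8,430)=430, bounds=[0,430]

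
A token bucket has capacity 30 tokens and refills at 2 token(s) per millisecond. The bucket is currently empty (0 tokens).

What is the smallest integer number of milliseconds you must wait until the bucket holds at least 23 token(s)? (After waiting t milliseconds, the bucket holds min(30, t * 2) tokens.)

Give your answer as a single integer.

Answer: 12

Derivation:
Need t * 2 >= 23, so t >= 23/2.
Smallest integer t = ceil(23/2) = 12.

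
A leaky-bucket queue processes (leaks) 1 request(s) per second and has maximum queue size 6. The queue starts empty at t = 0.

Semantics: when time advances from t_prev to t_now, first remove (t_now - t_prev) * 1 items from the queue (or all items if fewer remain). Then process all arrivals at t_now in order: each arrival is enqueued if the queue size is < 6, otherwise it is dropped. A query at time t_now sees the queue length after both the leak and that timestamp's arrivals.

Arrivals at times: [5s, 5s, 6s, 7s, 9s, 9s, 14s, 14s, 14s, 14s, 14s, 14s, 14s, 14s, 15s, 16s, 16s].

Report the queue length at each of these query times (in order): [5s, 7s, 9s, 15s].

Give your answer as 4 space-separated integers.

Queue lengths at query times:
  query t=5s: backlog = 2
  query t=7s: backlog = 2
  query t=9s: backlog = 2
  query t=15s: backlog = 6

Answer: 2 2 2 6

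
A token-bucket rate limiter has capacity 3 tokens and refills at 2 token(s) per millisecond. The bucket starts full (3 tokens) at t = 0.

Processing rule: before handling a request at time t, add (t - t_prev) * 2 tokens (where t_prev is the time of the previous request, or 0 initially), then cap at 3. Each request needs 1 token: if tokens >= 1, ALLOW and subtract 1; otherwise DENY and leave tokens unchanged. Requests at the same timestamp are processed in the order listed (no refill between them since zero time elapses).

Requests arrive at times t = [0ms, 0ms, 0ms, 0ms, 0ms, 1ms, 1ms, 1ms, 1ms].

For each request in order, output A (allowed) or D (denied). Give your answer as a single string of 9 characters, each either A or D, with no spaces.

Simulating step by step:
  req#1 t=0ms: ALLOW
  req#2 t=0ms: ALLOW
  req#3 t=0ms: ALLOW
  req#4 t=0ms: DENY
  req#5 t=0ms: DENY
  req#6 t=1ms: ALLOW
  req#7 t=1ms: ALLOW
  req#8 t=1ms: DENY
  req#9 t=1ms: DENY

Answer: AAADDAADD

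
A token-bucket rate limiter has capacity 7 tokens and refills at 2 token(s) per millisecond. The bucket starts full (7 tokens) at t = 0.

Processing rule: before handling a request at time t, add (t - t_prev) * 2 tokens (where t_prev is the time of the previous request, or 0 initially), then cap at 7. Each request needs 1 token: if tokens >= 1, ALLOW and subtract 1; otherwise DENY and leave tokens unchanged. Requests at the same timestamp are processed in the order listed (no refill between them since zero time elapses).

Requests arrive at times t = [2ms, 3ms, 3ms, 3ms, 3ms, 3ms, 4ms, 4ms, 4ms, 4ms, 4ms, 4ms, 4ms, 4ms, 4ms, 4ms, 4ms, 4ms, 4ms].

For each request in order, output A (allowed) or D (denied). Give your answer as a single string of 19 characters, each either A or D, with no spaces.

Answer: AAAAAAAAAADDDDDDDDD

Derivation:
Simulating step by step:
  req#1 t=2ms: ALLOW
  req#2 t=3ms: ALLOW
  req#3 t=3ms: ALLOW
  req#4 t=3ms: ALLOW
  req#5 t=3ms: ALLOW
  req#6 t=3ms: ALLOW
  req#7 t=4ms: ALLOW
  req#8 t=4ms: ALLOW
  req#9 t=4ms: ALLOW
  req#10 t=4ms: ALLOW
  req#11 t=4ms: DENY
  req#12 t=4ms: DENY
  req#13 t=4ms: DENY
  req#14 t=4ms: DENY
  req#15 t=4ms: DENY
  req#16 t=4ms: DENY
  req#17 t=4ms: DENY
  req#18 t=4ms: DENY
  req#19 t=4ms: DENY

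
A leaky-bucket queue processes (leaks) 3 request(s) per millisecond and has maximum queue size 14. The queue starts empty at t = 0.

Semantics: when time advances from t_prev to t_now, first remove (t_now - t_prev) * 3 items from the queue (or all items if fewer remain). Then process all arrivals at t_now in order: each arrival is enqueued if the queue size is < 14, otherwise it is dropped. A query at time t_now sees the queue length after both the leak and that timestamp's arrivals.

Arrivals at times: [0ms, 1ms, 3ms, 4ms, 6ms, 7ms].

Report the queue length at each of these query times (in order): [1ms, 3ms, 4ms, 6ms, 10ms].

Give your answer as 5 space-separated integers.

Answer: 1 1 1 1 0

Derivation:
Queue lengths at query times:
  query t=1ms: backlog = 1
  query t=3ms: backlog = 1
  query t=4ms: backlog = 1
  query t=6ms: backlog = 1
  query t=10ms: backlog = 0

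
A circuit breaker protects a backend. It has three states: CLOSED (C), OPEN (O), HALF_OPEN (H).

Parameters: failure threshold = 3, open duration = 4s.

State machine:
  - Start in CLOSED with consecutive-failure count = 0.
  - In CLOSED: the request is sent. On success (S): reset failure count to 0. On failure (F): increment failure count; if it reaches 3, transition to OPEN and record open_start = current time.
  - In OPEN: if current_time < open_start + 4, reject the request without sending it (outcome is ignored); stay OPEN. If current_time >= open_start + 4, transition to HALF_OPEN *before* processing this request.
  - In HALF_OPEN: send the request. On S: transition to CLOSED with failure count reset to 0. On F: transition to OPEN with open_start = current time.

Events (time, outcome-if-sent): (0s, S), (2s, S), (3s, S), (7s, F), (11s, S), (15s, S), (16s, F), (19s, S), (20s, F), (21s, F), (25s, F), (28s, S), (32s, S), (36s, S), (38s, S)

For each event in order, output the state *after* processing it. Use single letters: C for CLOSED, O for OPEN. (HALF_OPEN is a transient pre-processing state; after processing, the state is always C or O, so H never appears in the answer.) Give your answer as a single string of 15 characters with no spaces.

State after each event:
  event#1 t=0s outcome=S: state=CLOSED
  event#2 t=2s outcome=S: state=CLOSED
  event#3 t=3s outcome=S: state=CLOSED
  event#4 t=7s outcome=F: state=CLOSED
  event#5 t=11s outcome=S: state=CLOSED
  event#6 t=15s outcome=S: state=CLOSED
  event#7 t=16s outcome=F: state=CLOSED
  event#8 t=19s outcome=S: state=CLOSED
  event#9 t=20s outcome=F: state=CLOSED
  event#10 t=21s outcome=F: state=CLOSED
  event#11 t=25s outcome=F: state=OPEN
  event#12 t=28s outcome=S: state=OPEN
  event#13 t=32s outcome=S: state=CLOSED
  event#14 t=36s outcome=S: state=CLOSED
  event#15 t=38s outcome=S: state=CLOSED

Answer: CCCCCCCCCCOOCCC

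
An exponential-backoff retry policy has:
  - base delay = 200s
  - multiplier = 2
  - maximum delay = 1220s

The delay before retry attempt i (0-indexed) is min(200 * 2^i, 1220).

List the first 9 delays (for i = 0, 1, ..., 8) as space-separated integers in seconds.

Computing each delay:
  i=0: min(200*2^0, 1220) = 200
  i=1: min(200*2^1, 1220) = 400
  i=2: min(200*2^2, 1220) = 800
  i=3: min(200*2^3, 1220) = 1220
  i=4: min(200*2^4, 1220) = 1220
  i=5: min(200*2^5, 1220) = 1220
  i=6: min(200*2^6, 1220) = 1220
  i=7: min(200*2^7, 1220) = 1220
  i=8: min(200*2^8, 1220) = 1220

Answer: 200 400 800 1220 1220 1220 1220 1220 1220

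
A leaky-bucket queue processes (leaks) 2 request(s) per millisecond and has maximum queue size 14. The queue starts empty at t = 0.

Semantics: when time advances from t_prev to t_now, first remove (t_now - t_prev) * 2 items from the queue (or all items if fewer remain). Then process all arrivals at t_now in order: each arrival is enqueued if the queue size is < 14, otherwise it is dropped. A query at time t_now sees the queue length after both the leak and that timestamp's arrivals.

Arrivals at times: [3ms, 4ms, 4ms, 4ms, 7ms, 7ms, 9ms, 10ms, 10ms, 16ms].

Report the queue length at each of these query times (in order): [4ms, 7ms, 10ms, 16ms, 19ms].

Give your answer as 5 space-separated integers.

Queue lengths at query times:
  query t=4ms: backlog = 3
  query t=7ms: backlog = 2
  query t=10ms: backlog = 2
  query t=16ms: backlog = 1
  query t=19ms: backlog = 0

Answer: 3 2 2 1 0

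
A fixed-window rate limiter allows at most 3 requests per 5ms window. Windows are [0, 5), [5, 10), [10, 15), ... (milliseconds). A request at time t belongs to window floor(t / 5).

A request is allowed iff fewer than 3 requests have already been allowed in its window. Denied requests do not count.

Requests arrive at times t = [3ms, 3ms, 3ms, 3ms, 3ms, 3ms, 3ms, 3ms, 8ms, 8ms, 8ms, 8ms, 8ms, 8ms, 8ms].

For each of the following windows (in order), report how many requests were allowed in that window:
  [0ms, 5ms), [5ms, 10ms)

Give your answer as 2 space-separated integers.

Processing requests:
  req#1 t=3ms (window 0): ALLOW
  req#2 t=3ms (window 0): ALLOW
  req#3 t=3ms (window 0): ALLOW
  req#4 t=3ms (window 0): DENY
  req#5 t=3ms (window 0): DENY
  req#6 t=3ms (window 0): DENY
  req#7 t=3ms (window 0): DENY
  req#8 t=3ms (window 0): DENY
  req#9 t=8ms (window 1): ALLOW
  req#10 t=8ms (window 1): ALLOW
  req#11 t=8ms (window 1): ALLOW
  req#12 t=8ms (window 1): DENY
  req#13 t=8ms (window 1): DENY
  req#14 t=8ms (window 1): DENY
  req#15 t=8ms (window 1): DENY

Allowed counts by window: 3 3

Answer: 3 3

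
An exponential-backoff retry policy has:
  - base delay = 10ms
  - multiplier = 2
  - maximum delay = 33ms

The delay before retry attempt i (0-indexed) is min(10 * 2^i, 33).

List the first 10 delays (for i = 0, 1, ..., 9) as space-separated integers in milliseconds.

Answer: 10 20 33 33 33 33 33 33 33 33

Derivation:
Computing each delay:
  i=0: min(10*2^0, 33) = 10
  i=1: min(10*2^1, 33) = 20
  i=2: min(10*2^2, 33) = 33
  i=3: min(10*2^3, 33) = 33
  i=4: min(10*2^4, 33) = 33
  i=5: min(10*2^5, 33) = 33
  i=6: min(10*2^6, 33) = 33
  i=7: min(10*2^7, 33) = 33
  i=8: min(10*2^8, 33) = 33
  i=9: min(10*2^9, 33) = 33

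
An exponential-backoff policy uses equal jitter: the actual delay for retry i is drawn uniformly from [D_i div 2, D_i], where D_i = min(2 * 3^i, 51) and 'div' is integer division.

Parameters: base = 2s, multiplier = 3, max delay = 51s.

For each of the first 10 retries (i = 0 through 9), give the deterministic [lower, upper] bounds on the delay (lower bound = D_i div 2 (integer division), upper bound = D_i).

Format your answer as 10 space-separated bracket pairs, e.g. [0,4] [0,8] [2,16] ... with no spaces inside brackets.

Computing bounds per retry:
  i=0: D_i=min(2*3^0,51)=2, bounds=[1,2]
  i=1: D_i=min(2*3^1,51)=6, bounds=[3,6]
  i=2: D_i=min(2*3^2,51)=18, bounds=[9,18]
  i=3: D_i=min(2*3^3,51)=51, bounds=[25,51]
  i=4: D_i=min(2*3^4,51)=51, bounds=[25,51]
  i=5: D_i=min(2*3^5,51)=51, bounds=[25,51]
  i=6: D_i=min(2*3^6,51)=51, bounds=[25,51]
  i=7: D_i=min(2*3^7,51)=51, bounds=[25,51]
  i=8: D_i=min(2*3^8,51)=51, bounds=[25,51]
  i=9: D_i=min(2*3^9,51)=51, bounds=[25,51]

Answer: [1,2] [3,6] [9,18] [25,51] [25,51] [25,51] [25,51] [25,51] [25,51] [25,51]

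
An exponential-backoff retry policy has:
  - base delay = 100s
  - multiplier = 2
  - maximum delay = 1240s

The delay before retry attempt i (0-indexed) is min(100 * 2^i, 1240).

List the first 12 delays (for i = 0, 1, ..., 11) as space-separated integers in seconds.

Computing each delay:
  i=0: min(100*2^0, 1240) = 100
  i=1: min(100*2^1, 1240) = 200
  i=2: min(100*2^2, 1240) = 400
  i=3: min(100*2^3, 1240) = 800
  i=4: min(100*2^4, 1240) = 1240
  i=5: min(100*2^5, 1240) = 1240
  i=6: min(100*2^6, 1240) = 1240
  i=7: min(100*2^7, 1240) = 1240
  i=8: min(100*2^8, 1240) = 1240
  i=9: min(100*2^9, 1240) = 1240
  i=10: min(100*2^10, 1240) = 1240
  i=11: min(100*2^11, 1240) = 1240

Answer: 100 200 400 800 1240 1240 1240 1240 1240 1240 1240 1240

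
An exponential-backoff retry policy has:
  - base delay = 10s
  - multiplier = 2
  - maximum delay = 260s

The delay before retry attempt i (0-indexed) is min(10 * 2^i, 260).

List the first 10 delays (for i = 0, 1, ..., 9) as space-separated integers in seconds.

Computing each delay:
  i=0: min(10*2^0, 260) = 10
  i=1: min(10*2^1, 260) = 20
  i=2: min(10*2^2, 260) = 40
  i=3: min(10*2^3, 260) = 80
  i=4: min(10*2^4, 260) = 160
  i=5: min(10*2^5, 260) = 260
  i=6: min(10*2^6, 260) = 260
  i=7: min(10*2^7, 260) = 260
  i=8: min(10*2^8, 260) = 260
  i=9: min(10*2^9, 260) = 260

Answer: 10 20 40 80 160 260 260 260 260 260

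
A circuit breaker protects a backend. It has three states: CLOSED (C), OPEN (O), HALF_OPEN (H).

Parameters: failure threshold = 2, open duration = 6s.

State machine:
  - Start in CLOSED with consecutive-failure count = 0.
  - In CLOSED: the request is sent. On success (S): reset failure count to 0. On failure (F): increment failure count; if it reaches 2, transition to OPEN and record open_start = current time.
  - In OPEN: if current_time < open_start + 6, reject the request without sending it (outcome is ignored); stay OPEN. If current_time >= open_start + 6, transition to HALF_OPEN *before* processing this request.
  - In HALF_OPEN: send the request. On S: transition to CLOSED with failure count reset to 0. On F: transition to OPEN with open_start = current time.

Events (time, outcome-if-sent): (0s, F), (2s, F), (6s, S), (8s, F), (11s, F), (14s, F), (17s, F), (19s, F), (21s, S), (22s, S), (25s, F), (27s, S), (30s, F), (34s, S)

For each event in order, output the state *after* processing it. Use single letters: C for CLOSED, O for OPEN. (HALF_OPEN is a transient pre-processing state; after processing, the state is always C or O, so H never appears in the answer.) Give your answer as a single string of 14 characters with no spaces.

State after each event:
  event#1 t=0s outcome=F: state=CLOSED
  event#2 t=2s outcome=F: state=OPEN
  event#3 t=6s outcome=S: state=OPEN
  event#4 t=8s outcome=F: state=OPEN
  event#5 t=11s outcome=F: state=OPEN
  event#6 t=14s outcome=F: state=OPEN
  event#7 t=17s outcome=F: state=OPEN
  event#8 t=19s outcome=F: state=OPEN
  event#9 t=21s outcome=S: state=CLOSED
  event#10 t=22s outcome=S: state=CLOSED
  event#11 t=25s outcome=F: state=CLOSED
  event#12 t=27s outcome=S: state=CLOSED
  event#13 t=30s outcome=F: state=CLOSED
  event#14 t=34s outcome=S: state=CLOSED

Answer: COOOOOOOCCCCCC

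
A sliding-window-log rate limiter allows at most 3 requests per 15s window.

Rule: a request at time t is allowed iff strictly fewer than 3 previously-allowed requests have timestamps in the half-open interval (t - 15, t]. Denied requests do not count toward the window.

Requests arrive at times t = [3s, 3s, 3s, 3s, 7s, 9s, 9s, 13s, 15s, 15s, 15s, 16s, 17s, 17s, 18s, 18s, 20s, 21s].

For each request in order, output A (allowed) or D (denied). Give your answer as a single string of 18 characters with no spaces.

Tracking allowed requests in the window:
  req#1 t=3s: ALLOW
  req#2 t=3s: ALLOW
  req#3 t=3s: ALLOW
  req#4 t=3s: DENY
  req#5 t=7s: DENY
  req#6 t=9s: DENY
  req#7 t=9s: DENY
  req#8 t=13s: DENY
  req#9 t=15s: DENY
  req#10 t=15s: DENY
  req#11 t=15s: DENY
  req#12 t=16s: DENY
  req#13 t=17s: DENY
  req#14 t=17s: DENY
  req#15 t=18s: ALLOW
  req#16 t=18s: ALLOW
  req#17 t=20s: ALLOW
  req#18 t=21s: DENY

Answer: AAADDDDDDDDDDDAAAD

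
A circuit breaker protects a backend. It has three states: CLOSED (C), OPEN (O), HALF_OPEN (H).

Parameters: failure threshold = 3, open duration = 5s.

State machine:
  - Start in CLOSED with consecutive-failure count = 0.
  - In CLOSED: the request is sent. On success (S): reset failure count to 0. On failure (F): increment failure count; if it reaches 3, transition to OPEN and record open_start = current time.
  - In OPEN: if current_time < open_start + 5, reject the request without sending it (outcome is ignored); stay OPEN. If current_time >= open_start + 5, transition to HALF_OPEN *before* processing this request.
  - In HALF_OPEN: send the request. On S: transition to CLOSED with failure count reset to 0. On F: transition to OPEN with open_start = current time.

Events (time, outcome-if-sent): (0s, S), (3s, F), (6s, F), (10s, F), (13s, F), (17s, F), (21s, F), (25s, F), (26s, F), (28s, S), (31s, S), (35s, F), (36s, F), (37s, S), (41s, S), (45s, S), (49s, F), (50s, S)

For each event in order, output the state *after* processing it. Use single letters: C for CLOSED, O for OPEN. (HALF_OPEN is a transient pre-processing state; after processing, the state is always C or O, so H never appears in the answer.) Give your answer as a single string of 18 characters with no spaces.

Answer: CCCOOOOOOOCCCCCCCC

Derivation:
State after each event:
  event#1 t=0s outcome=S: state=CLOSED
  event#2 t=3s outcome=F: state=CLOSED
  event#3 t=6s outcome=F: state=CLOSED
  event#4 t=10s outcome=F: state=OPEN
  event#5 t=13s outcome=F: state=OPEN
  event#6 t=17s outcome=F: state=OPEN
  event#7 t=21s outcome=F: state=OPEN
  event#8 t=25s outcome=F: state=OPEN
  event#9 t=26s outcome=F: state=OPEN
  event#10 t=28s outcome=S: state=OPEN
  event#11 t=31s outcome=S: state=CLOSED
  event#12 t=35s outcome=F: state=CLOSED
  event#13 t=36s outcome=F: state=CLOSED
  event#14 t=37s outcome=S: state=CLOSED
  event#15 t=41s outcome=S: state=CLOSED
  event#16 t=45s outcome=S: state=CLOSED
  event#17 t=49s outcome=F: state=CLOSED
  event#18 t=50s outcome=S: state=CLOSED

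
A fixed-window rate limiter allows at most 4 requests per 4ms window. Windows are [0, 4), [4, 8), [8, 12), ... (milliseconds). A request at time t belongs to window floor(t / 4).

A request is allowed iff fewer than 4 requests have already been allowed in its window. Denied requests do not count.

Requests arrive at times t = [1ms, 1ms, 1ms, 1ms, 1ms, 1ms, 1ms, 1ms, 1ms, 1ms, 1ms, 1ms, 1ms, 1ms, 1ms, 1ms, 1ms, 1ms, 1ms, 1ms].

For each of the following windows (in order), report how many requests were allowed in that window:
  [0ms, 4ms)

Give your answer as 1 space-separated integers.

Answer: 4

Derivation:
Processing requests:
  req#1 t=1ms (window 0): ALLOW
  req#2 t=1ms (window 0): ALLOW
  req#3 t=1ms (window 0): ALLOW
  req#4 t=1ms (window 0): ALLOW
  req#5 t=1ms (window 0): DENY
  req#6 t=1ms (window 0): DENY
  req#7 t=1ms (window 0): DENY
  req#8 t=1ms (window 0): DENY
  req#9 t=1ms (window 0): DENY
  req#10 t=1ms (window 0): DENY
  req#11 t=1ms (window 0): DENY
  req#12 t=1ms (window 0): DENY
  req#13 t=1ms (window 0): DENY
  req#14 t=1ms (window 0): DENY
  req#15 t=1ms (window 0): DENY
  req#16 t=1ms (window 0): DENY
  req#17 t=1ms (window 0): DENY
  req#18 t=1ms (window 0): DENY
  req#19 t=1ms (window 0): DENY
  req#20 t=1ms (window 0): DENY

Allowed counts by window: 4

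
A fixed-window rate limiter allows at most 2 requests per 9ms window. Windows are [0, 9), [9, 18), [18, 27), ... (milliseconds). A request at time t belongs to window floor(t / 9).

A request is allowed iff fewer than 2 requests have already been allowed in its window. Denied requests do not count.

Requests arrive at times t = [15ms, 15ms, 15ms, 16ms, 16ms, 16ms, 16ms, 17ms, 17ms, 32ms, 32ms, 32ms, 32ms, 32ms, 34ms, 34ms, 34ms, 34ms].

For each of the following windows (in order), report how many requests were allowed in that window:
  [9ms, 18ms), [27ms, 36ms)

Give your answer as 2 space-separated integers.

Processing requests:
  req#1 t=15ms (window 1): ALLOW
  req#2 t=15ms (window 1): ALLOW
  req#3 t=15ms (window 1): DENY
  req#4 t=16ms (window 1): DENY
  req#5 t=16ms (window 1): DENY
  req#6 t=16ms (window 1): DENY
  req#7 t=16ms (window 1): DENY
  req#8 t=17ms (window 1): DENY
  req#9 t=17ms (window 1): DENY
  req#10 t=32ms (window 3): ALLOW
  req#11 t=32ms (window 3): ALLOW
  req#12 t=32ms (window 3): DENY
  req#13 t=32ms (window 3): DENY
  req#14 t=32ms (window 3): DENY
  req#15 t=34ms (window 3): DENY
  req#16 t=34ms (window 3): DENY
  req#17 t=34ms (window 3): DENY
  req#18 t=34ms (window 3): DENY

Allowed counts by window: 2 2

Answer: 2 2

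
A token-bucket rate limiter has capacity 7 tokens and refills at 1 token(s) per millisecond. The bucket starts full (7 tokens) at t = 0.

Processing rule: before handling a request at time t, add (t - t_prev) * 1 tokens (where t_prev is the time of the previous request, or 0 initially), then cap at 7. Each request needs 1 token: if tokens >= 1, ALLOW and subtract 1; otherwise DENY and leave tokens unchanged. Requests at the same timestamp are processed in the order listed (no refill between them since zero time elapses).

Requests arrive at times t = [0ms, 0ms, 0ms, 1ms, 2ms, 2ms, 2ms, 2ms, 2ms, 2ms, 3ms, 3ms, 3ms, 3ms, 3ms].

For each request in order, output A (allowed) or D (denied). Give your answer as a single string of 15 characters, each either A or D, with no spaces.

Simulating step by step:
  req#1 t=0ms: ALLOW
  req#2 t=0ms: ALLOW
  req#3 t=0ms: ALLOW
  req#4 t=1ms: ALLOW
  req#5 t=2ms: ALLOW
  req#6 t=2ms: ALLOW
  req#7 t=2ms: ALLOW
  req#8 t=2ms: ALLOW
  req#9 t=2ms: ALLOW
  req#10 t=2ms: DENY
  req#11 t=3ms: ALLOW
  req#12 t=3ms: DENY
  req#13 t=3ms: DENY
  req#14 t=3ms: DENY
  req#15 t=3ms: DENY

Answer: AAAAAAAAADADDDD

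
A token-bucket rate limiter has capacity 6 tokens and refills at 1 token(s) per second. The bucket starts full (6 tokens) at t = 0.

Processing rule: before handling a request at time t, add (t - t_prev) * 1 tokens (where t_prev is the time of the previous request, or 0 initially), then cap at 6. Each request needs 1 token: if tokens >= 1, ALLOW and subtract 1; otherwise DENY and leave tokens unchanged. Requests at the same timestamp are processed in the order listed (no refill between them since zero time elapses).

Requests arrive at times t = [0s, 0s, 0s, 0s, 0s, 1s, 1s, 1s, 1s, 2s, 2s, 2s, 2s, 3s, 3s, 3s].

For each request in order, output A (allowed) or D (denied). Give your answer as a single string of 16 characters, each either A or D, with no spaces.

Answer: AAAAAAADDADDDADD

Derivation:
Simulating step by step:
  req#1 t=0s: ALLOW
  req#2 t=0s: ALLOW
  req#3 t=0s: ALLOW
  req#4 t=0s: ALLOW
  req#5 t=0s: ALLOW
  req#6 t=1s: ALLOW
  req#7 t=1s: ALLOW
  req#8 t=1s: DENY
  req#9 t=1s: DENY
  req#10 t=2s: ALLOW
  req#11 t=2s: DENY
  req#12 t=2s: DENY
  req#13 t=2s: DENY
  req#14 t=3s: ALLOW
  req#15 t=3s: DENY
  req#16 t=3s: DENY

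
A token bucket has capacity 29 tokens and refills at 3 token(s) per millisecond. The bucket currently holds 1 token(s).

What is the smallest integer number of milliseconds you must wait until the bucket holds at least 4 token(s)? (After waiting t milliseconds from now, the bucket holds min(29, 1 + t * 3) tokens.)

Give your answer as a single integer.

Need 1 + t * 3 >= 4, so t >= 3/3.
Smallest integer t = ceil(3/3) = 1.

Answer: 1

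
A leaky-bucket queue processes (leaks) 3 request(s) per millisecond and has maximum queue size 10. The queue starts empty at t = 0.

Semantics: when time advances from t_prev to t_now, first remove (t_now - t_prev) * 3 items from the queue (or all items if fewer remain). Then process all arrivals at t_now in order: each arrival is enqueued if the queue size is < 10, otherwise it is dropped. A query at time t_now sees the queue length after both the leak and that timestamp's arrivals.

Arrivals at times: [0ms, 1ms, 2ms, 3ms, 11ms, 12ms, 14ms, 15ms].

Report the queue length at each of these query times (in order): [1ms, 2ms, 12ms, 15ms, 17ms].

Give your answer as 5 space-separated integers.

Answer: 1 1 1 1 0

Derivation:
Queue lengths at query times:
  query t=1ms: backlog = 1
  query t=2ms: backlog = 1
  query t=12ms: backlog = 1
  query t=15ms: backlog = 1
  query t=17ms: backlog = 0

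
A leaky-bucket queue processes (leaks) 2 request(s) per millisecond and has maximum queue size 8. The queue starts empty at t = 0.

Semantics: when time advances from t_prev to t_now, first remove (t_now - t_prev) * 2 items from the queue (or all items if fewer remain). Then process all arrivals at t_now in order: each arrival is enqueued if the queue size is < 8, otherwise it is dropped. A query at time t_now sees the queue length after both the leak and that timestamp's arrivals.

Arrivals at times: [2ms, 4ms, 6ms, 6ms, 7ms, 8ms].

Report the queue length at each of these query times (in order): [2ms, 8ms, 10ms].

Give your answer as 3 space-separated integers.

Queue lengths at query times:
  query t=2ms: backlog = 1
  query t=8ms: backlog = 1
  query t=10ms: backlog = 0

Answer: 1 1 0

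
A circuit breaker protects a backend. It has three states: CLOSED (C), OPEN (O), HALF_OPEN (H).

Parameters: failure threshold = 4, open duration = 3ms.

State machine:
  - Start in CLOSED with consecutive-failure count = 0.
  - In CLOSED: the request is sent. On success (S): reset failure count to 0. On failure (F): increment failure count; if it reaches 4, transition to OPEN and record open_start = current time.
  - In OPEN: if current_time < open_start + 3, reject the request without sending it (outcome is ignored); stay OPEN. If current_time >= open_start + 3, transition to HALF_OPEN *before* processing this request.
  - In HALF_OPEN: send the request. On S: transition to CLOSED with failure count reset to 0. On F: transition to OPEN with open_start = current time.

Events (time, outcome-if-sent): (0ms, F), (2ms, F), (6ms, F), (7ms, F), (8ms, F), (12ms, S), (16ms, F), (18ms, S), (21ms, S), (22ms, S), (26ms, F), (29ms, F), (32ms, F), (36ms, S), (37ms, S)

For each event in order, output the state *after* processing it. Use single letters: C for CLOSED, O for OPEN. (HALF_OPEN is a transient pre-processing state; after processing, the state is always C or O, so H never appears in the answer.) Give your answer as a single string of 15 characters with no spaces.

Answer: CCCOOCCCCCCCCCC

Derivation:
State after each event:
  event#1 t=0ms outcome=F: state=CLOSED
  event#2 t=2ms outcome=F: state=CLOSED
  event#3 t=6ms outcome=F: state=CLOSED
  event#4 t=7ms outcome=F: state=OPEN
  event#5 t=8ms outcome=F: state=OPEN
  event#6 t=12ms outcome=S: state=CLOSED
  event#7 t=16ms outcome=F: state=CLOSED
  event#8 t=18ms outcome=S: state=CLOSED
  event#9 t=21ms outcome=S: state=CLOSED
  event#10 t=22ms outcome=S: state=CLOSED
  event#11 t=26ms outcome=F: state=CLOSED
  event#12 t=29ms outcome=F: state=CLOSED
  event#13 t=32ms outcome=F: state=CLOSED
  event#14 t=36ms outcome=S: state=CLOSED
  event#15 t=37ms outcome=S: state=CLOSED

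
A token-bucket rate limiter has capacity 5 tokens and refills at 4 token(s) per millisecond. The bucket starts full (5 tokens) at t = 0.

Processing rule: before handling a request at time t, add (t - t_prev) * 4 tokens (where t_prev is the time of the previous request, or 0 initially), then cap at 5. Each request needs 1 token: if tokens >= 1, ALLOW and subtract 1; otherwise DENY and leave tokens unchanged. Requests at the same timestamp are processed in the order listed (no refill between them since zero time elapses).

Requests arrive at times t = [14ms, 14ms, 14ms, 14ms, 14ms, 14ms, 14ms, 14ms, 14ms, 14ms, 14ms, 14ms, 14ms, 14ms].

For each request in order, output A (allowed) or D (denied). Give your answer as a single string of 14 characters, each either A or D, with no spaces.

Simulating step by step:
  req#1 t=14ms: ALLOW
  req#2 t=14ms: ALLOW
  req#3 t=14ms: ALLOW
  req#4 t=14ms: ALLOW
  req#5 t=14ms: ALLOW
  req#6 t=14ms: DENY
  req#7 t=14ms: DENY
  req#8 t=14ms: DENY
  req#9 t=14ms: DENY
  req#10 t=14ms: DENY
  req#11 t=14ms: DENY
  req#12 t=14ms: DENY
  req#13 t=14ms: DENY
  req#14 t=14ms: DENY

Answer: AAAAADDDDDDDDD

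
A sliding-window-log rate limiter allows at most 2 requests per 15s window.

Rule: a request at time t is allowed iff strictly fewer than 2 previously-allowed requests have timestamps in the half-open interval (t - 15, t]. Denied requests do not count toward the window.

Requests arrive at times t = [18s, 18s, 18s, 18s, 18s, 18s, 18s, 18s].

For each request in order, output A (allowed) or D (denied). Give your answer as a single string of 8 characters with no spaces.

Answer: AADDDDDD

Derivation:
Tracking allowed requests in the window:
  req#1 t=18s: ALLOW
  req#2 t=18s: ALLOW
  req#3 t=18s: DENY
  req#4 t=18s: DENY
  req#5 t=18s: DENY
  req#6 t=18s: DENY
  req#7 t=18s: DENY
  req#8 t=18s: DENY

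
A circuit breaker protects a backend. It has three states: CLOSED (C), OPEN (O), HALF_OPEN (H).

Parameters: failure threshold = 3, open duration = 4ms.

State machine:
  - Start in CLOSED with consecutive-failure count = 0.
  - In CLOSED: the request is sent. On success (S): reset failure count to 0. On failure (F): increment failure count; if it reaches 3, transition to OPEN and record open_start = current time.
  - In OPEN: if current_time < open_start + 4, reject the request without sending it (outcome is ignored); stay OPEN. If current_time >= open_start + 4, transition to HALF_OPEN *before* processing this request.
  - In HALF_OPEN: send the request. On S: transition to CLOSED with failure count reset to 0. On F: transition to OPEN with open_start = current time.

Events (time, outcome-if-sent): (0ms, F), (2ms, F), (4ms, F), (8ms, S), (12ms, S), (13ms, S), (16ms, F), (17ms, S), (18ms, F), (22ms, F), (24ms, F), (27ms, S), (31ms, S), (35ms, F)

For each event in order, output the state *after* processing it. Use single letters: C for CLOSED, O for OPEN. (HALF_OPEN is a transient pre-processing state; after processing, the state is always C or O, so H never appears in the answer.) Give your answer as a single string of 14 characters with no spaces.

State after each event:
  event#1 t=0ms outcome=F: state=CLOSED
  event#2 t=2ms outcome=F: state=CLOSED
  event#3 t=4ms outcome=F: state=OPEN
  event#4 t=8ms outcome=S: state=CLOSED
  event#5 t=12ms outcome=S: state=CLOSED
  event#6 t=13ms outcome=S: state=CLOSED
  event#7 t=16ms outcome=F: state=CLOSED
  event#8 t=17ms outcome=S: state=CLOSED
  event#9 t=18ms outcome=F: state=CLOSED
  event#10 t=22ms outcome=F: state=CLOSED
  event#11 t=24ms outcome=F: state=OPEN
  event#12 t=27ms outcome=S: state=OPEN
  event#13 t=31ms outcome=S: state=CLOSED
  event#14 t=35ms outcome=F: state=CLOSED

Answer: CCOCCCCCCCOOCC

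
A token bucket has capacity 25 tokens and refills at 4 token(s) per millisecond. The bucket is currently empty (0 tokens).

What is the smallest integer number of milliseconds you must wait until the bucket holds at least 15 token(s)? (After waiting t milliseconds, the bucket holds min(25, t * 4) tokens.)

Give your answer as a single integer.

Need t * 4 >= 15, so t >= 15/4.
Smallest integer t = ceil(15/4) = 4.

Answer: 4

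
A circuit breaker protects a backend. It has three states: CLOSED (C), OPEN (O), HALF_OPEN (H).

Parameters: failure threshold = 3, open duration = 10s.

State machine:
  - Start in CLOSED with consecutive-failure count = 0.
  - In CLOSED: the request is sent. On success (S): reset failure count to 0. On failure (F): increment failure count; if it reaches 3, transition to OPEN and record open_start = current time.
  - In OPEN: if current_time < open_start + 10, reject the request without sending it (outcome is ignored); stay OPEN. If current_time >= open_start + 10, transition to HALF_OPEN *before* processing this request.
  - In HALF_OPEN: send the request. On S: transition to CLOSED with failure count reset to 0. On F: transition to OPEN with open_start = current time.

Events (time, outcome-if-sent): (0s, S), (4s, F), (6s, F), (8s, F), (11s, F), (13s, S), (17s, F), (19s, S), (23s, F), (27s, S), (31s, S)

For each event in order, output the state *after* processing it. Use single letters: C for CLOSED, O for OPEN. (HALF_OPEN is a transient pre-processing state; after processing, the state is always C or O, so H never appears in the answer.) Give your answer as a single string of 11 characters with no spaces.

Answer: CCCOOOOCCCC

Derivation:
State after each event:
  event#1 t=0s outcome=S: state=CLOSED
  event#2 t=4s outcome=F: state=CLOSED
  event#3 t=6s outcome=F: state=CLOSED
  event#4 t=8s outcome=F: state=OPEN
  event#5 t=11s outcome=F: state=OPEN
  event#6 t=13s outcome=S: state=OPEN
  event#7 t=17s outcome=F: state=OPEN
  event#8 t=19s outcome=S: state=CLOSED
  event#9 t=23s outcome=F: state=CLOSED
  event#10 t=27s outcome=S: state=CLOSED
  event#11 t=31s outcome=S: state=CLOSED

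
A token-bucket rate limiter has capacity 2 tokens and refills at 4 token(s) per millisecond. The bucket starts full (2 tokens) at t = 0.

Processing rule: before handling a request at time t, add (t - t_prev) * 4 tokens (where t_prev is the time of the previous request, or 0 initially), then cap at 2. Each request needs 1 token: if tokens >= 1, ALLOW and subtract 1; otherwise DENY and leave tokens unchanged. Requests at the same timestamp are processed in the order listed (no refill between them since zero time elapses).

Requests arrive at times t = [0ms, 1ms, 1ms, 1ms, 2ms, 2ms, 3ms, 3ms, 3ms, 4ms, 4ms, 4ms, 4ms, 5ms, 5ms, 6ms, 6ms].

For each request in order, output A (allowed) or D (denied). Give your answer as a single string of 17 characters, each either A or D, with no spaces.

Answer: AAADAAAADAADDAAAA

Derivation:
Simulating step by step:
  req#1 t=0ms: ALLOW
  req#2 t=1ms: ALLOW
  req#3 t=1ms: ALLOW
  req#4 t=1ms: DENY
  req#5 t=2ms: ALLOW
  req#6 t=2ms: ALLOW
  req#7 t=3ms: ALLOW
  req#8 t=3ms: ALLOW
  req#9 t=3ms: DENY
  req#10 t=4ms: ALLOW
  req#11 t=4ms: ALLOW
  req#12 t=4ms: DENY
  req#13 t=4ms: DENY
  req#14 t=5ms: ALLOW
  req#15 t=5ms: ALLOW
  req#16 t=6ms: ALLOW
  req#17 t=6ms: ALLOW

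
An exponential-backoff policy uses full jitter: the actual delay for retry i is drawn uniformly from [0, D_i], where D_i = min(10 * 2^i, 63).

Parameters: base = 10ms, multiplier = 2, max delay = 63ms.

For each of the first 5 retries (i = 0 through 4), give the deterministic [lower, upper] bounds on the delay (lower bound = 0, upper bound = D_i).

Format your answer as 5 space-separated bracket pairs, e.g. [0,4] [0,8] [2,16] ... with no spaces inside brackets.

Computing bounds per retry:
  i=0: D_i=min(10*2^0,63)=10, bounds=[0,10]
  i=1: D_i=min(10*2^1,63)=20, bounds=[0,20]
  i=2: D_i=min(10*2^2,63)=40, bounds=[0,40]
  i=3: D_i=min(10*2^3,63)=63, bounds=[0,63]
  i=4: D_i=min(10*2^4,63)=63, bounds=[0,63]

Answer: [0,10] [0,20] [0,40] [0,63] [0,63]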